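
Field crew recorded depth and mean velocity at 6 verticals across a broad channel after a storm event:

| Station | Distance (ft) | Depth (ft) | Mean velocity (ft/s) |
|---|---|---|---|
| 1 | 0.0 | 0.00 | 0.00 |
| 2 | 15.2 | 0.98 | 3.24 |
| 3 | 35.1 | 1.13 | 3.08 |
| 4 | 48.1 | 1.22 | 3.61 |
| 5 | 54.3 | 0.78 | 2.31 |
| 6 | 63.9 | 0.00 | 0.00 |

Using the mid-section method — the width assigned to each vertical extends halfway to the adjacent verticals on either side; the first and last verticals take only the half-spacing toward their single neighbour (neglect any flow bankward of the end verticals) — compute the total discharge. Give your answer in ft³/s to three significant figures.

169 ft³/s

w_2 = (35.1 − 0.0)/2 = 17.55 ft; q_2 = 3.24 × 0.98 × 17.55 = 55.72 ft³/s
w_3 = (48.1 − 15.2)/2 = 16.45 ft; q_3 = 3.08 × 1.13 × 16.45 = 57.25 ft³/s
w_4 = (54.3 − 35.1)/2 = 9.6 ft; q_4 = 3.61 × 1.22 × 9.6 = 42.28 ft³/s
w_5 = (63.9 − 48.1)/2 = 7.9 ft; q_5 = 2.31 × 0.78 × 7.9 = 14.23 ft³/s
Stations 1, 6 contribute zero (depth or velocity is 0).
Q = Σ qᵢ = 169.5 ft³/s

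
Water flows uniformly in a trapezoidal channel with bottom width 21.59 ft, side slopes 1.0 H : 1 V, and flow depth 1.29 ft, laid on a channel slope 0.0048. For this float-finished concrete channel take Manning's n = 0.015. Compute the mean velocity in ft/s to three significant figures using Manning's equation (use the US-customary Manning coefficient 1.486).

A = (b + z·y)·y = (21.59 + 1.0×1.29)×1.29 = 29.52 ft²
P = b + 2y√(1+z²) = 21.59 + 2×1.29×√(1+1.0²) = 25.24 ft
R = A/P = 29.52/25.24 = 1.169 ft
Q = (1.486/n)·A·R^(2/3)·S^(1/2) = (1.486/0.015) × 29.52 × 1.169^(2/3) × 0.0048^(1/2) = 224.9 ft³/s
V = Q/A = 224.9/29.52 = 7.618 ft/s

7.62 ft/s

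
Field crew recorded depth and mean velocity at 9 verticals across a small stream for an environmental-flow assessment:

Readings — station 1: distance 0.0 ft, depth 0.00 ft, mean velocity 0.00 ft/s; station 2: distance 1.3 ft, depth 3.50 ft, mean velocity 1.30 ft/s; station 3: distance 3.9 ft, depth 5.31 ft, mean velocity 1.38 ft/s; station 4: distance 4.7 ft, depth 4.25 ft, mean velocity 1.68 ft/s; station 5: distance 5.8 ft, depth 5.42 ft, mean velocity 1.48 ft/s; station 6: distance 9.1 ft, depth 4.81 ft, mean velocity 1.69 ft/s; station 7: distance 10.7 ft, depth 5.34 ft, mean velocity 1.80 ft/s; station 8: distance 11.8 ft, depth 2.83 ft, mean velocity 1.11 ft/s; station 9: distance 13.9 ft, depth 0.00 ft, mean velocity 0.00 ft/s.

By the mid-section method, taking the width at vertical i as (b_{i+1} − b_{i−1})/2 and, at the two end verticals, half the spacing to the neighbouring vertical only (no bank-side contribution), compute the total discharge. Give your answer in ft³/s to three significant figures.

83.7 ft³/s

w_2 = (3.9 − 0.0)/2 = 1.95 ft; q_2 = 1.30 × 3.50 × 1.95 = 8.873 ft³/s
w_3 = (4.7 − 1.3)/2 = 1.7 ft; q_3 = 1.38 × 5.31 × 1.7 = 12.46 ft³/s
w_4 = (5.8 − 3.9)/2 = 0.95 ft; q_4 = 1.68 × 4.25 × 0.95 = 6.783 ft³/s
w_5 = (9.1 − 4.7)/2 = 2.2 ft; q_5 = 1.48 × 5.42 × 2.2 = 17.65 ft³/s
w_6 = (10.7 − 5.8)/2 = 2.45 ft; q_6 = 1.69 × 4.81 × 2.45 = 19.92 ft³/s
w_7 = (11.8 − 9.1)/2 = 1.35 ft; q_7 = 1.80 × 5.34 × 1.35 = 12.98 ft³/s
w_8 = (13.9 − 10.7)/2 = 1.6 ft; q_8 = 1.11 × 2.83 × 1.6 = 5.026 ft³/s
Stations 1, 9 contribute zero (depth or velocity is 0).
Q = Σ qᵢ = 83.68 ft³/s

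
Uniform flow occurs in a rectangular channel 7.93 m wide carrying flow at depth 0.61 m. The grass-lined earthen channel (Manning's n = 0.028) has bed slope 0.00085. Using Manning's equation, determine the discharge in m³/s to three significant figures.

A = b·y = 7.93 × 0.61 = 4.837 m²
P = b + 2y = 7.93 + 2×0.61 = 9.150 m
R = A/P = 4.837/9.150 = 0.5287 m
Q = (1/n)·A·R^(2/3)·S^(1/2) = (1/0.028) × 4.837 × 0.5287^(2/3) × 0.00085^(1/2) = 3.293 m³/s

3.29 m³/s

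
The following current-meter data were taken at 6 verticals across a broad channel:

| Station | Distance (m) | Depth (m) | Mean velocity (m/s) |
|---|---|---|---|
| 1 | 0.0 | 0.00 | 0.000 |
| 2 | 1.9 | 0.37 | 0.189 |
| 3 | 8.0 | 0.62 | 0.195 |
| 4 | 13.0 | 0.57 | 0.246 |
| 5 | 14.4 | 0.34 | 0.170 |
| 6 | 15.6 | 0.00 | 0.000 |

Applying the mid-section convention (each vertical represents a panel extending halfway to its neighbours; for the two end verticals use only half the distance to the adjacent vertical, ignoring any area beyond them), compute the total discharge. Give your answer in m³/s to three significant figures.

1.47 m³/s

w_2 = (8.0 − 0.0)/2 = 4 m; q_2 = 0.189 × 0.37 × 4 = 0.2797 m³/s
w_3 = (13.0 − 1.9)/2 = 5.55 m; q_3 = 0.195 × 0.62 × 5.55 = 0.6710 m³/s
w_4 = (14.4 − 8.0)/2 = 3.2 m; q_4 = 0.246 × 0.57 × 3.2 = 0.4487 m³/s
w_5 = (15.6 − 13.0)/2 = 1.3 m; q_5 = 0.170 × 0.34 × 1.3 = 0.07514 m³/s
Stations 1, 6 contribute zero (depth or velocity is 0).
Q = Σ qᵢ = 1.475 m³/s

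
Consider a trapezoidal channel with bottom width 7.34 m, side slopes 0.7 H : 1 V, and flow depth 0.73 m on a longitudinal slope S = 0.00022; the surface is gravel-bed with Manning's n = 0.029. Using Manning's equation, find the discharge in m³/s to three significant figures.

A = (b + z·y)·y = (7.34 + 0.7×0.73)×0.73 = 5.731 m²
P = b + 2y√(1+z²) = 7.34 + 2×0.73×√(1+0.7²) = 9.122 m
R = A/P = 5.731/9.122 = 0.6283 m
Q = (1/n)·A·R^(2/3)·S^(1/2) = (1/0.029) × 5.731 × 0.6283^(2/3) × 0.00022^(1/2) = 2.150 m³/s

2.15 m³/s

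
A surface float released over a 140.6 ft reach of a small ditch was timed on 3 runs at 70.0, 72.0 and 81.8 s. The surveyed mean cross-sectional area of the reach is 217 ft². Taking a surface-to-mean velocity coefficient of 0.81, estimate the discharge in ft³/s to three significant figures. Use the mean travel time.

t̄ = (70.0 + 72.0 + 81.8) / 3 = 74.6 s
v_surface = L / t̄ = 140.6 / 74.6 = 1.885 ft/s
v_mean = 0.81 × 1.885 = 1.527 ft/s
Q = A × v_mean = 217 × 1.527 = 331.3 ft³/s

331 ft³/s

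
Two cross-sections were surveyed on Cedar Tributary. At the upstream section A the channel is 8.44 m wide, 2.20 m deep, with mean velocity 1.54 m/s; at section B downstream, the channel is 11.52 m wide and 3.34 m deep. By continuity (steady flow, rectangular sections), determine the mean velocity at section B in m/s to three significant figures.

0.743 m/s

Q = A₁V₁ = (8.44×2.20) × 1.54 = 28.59 m³/s
A₂ = 11.52 × 3.34 = 38.48 m²
V₂ = Q/A₂ = 28.59/38.48 = 0.7432 m/s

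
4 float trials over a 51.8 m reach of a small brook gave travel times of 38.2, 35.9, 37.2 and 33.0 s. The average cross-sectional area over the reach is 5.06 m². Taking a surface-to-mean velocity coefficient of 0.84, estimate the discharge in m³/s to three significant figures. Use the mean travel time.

6.10 m³/s

t̄ = (38.2 + 35.9 + 37.2 + 33.0) / 4 = 36.075 s
v_surface = L / t̄ = 51.8 / 36.075 = 1.436 m/s
v_mean = 0.84 × 1.436 = 1.206 m/s
Q = A × v_mean = 5.06 × 1.206 = 6.103 m³/s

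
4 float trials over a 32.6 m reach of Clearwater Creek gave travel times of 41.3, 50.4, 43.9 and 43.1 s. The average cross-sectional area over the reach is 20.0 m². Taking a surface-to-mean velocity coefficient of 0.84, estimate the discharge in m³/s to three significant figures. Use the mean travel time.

t̄ = (41.3 + 50.4 + 43.9 + 43.1) / 4 = 44.675 s
v_surface = L / t̄ = 32.6 / 44.675 = 0.7297 m/s
v_mean = 0.84 × 0.7297 = 0.6130 m/s
Q = A × v_mean = 20.0 × 0.6130 = 12.26 m³/s

12.3 m³/s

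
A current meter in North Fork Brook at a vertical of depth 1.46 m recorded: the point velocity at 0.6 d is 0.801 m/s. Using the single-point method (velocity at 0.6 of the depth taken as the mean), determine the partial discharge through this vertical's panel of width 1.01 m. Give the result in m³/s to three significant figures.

1.18 m³/s

v̄ = v₀.₆ = 0.801 m/s
q = v̄ × d × w = 0.8010 × 1.46 × 1.01 = 1.181 m³/s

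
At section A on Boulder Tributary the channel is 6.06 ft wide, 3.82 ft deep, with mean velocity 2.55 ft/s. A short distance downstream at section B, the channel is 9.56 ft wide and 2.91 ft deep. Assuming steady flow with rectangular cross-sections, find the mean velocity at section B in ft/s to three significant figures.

2.12 ft/s

Q = A₁V₁ = (6.06×3.82) × 2.55 = 59.03 ft³/s
A₂ = 9.56 × 2.91 = 27.82 ft²
V₂ = Q/A₂ = 59.03/27.82 = 2.122 ft/s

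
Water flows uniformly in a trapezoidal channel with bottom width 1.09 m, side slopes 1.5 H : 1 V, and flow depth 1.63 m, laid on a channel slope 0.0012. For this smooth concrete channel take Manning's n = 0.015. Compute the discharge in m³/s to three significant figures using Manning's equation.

A = (b + z·y)·y = (1.09 + 1.5×1.63)×1.63 = 5.762 m²
P = b + 2y√(1+z²) = 1.09 + 2×1.63×√(1+1.5²) = 6.967 m
R = A/P = 5.762/6.967 = 0.8270 m
Q = (1/n)·A·R^(2/3)·S^(1/2) = (1/0.015) × 5.762 × 0.8270^(2/3) × 0.0012^(1/2) = 11.72 m³/s

11.7 m³/s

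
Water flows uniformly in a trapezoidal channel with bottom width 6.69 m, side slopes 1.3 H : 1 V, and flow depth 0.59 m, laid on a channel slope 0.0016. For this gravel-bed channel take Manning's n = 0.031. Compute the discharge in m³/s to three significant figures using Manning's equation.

A = (b + z·y)·y = (6.69 + 1.3×0.59)×0.59 = 4.400 m²
P = b + 2y√(1+z²) = 6.69 + 2×0.59×√(1+1.3²) = 8.625 m
R = A/P = 4.400/8.625 = 0.5101 m
Q = (1/n)·A·R^(2/3)·S^(1/2) = (1/0.031) × 4.400 × 0.5101^(2/3) × 0.0016^(1/2) = 3.624 m³/s

3.62 m³/s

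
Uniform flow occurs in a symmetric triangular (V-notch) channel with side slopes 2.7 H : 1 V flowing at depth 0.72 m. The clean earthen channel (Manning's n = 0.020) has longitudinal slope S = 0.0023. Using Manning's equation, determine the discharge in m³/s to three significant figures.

1.63 m³/s

A = z·y² = 2.7×0.72² = 1.400 m²
P = 2y√(1+z²) = 2×0.72×√(1+2.7²) = 4.146 m
R = A/P = 1.400/4.146 = 0.3376 m
Q = (1/n)·A·R^(2/3)·S^(1/2) = (1/0.020) × 1.400 × 0.3376^(2/3) × 0.0023^(1/2) = 1.627 m³/s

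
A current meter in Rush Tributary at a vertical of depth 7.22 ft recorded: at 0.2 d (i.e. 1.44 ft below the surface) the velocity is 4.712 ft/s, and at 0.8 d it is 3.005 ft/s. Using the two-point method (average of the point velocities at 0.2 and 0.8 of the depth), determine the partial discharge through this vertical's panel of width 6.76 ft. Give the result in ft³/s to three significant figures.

v̄ = (4.712 + 3.005) / 2 = 3.859 ft/s
q = v̄ × d × w = 3.859 × 7.22 × 6.76 = 188.3 ft³/s

188 ft³/s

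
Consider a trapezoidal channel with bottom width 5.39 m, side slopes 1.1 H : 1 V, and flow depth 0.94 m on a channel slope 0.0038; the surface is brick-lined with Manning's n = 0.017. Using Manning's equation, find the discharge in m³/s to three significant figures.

17.9 m³/s

A = (b + z·y)·y = (5.39 + 1.1×0.94)×0.94 = 6.039 m²
P = b + 2y√(1+z²) = 5.39 + 2×0.94×√(1+1.1²) = 8.185 m
R = A/P = 6.039/8.185 = 0.7378 m
Q = (1/n)·A·R^(2/3)·S^(1/2) = (1/0.017) × 6.039 × 0.7378^(2/3) × 0.0038^(1/2) = 17.88 m³/s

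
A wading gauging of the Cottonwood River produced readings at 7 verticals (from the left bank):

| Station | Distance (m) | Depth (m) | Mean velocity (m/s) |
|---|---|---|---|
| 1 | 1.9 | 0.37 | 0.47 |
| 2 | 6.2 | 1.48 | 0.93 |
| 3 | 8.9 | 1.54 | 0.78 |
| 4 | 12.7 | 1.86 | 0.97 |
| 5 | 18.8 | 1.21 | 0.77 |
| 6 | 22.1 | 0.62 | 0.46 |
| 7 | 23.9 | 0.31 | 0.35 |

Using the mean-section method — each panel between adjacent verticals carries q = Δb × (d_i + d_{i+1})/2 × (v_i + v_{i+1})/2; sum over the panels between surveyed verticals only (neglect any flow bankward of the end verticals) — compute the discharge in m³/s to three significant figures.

22.3 m³/s

Panel 1-2: Δb = 4.3 m, d̄ = (0.37+1.48)/2 = 0.925, v̄ = (0.47+0.93)/2 = 0.7 → q = 4.3×0.925×0.7 = 2.784 m³/s
Panel 2-3: Δb = 2.7 m, d̄ = (1.48+1.54)/2 = 1.51, v̄ = (0.93+0.78)/2 = 0.855 → q = 2.7×1.51×0.855 = 3.486 m³/s
Panel 3-4: Δb = 3.8 m, d̄ = (1.54+1.86)/2 = 1.7, v̄ = (0.78+0.97)/2 = 0.875 → q = 3.8×1.7×0.875 = 5.653 m³/s
Panel 4-5: Δb = 6.1 m, d̄ = (1.86+1.21)/2 = 1.535, v̄ = (0.97+0.77)/2 = 0.87 → q = 6.1×1.535×0.87 = 8.146 m³/s
Panel 5-6: Δb = 3.3 m, d̄ = (1.21+0.62)/2 = 0.915, v̄ = (0.77+0.46)/2 = 0.615 → q = 3.3×0.915×0.615 = 1.857 m³/s
Panel 6-7: Δb = 1.8 m, d̄ = (0.62+0.31)/2 = 0.465, v̄ = (0.46+0.35)/2 = 0.405 → q = 1.8×0.465×0.405 = 0.3390 m³/s
Q = Σ q = 22.26 m³/s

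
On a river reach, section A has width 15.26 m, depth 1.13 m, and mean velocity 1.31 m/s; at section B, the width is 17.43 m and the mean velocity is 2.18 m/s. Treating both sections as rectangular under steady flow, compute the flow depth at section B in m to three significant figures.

0.594 m

Q = A₁V₁ = (15.26×1.13) × 1.31 = 22.59 m³/s
d₂ = Q/(b₂ V₂) = 22.59/(17.43×2.18) = 0.5945 m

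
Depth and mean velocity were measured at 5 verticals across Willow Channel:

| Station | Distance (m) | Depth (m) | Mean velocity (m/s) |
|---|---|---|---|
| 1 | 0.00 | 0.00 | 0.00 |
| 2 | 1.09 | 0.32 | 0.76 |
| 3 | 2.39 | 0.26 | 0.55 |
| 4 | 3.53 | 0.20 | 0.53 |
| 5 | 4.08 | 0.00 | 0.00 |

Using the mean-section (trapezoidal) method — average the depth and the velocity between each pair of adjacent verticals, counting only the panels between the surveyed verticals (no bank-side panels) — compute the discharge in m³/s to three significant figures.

0.469 m³/s

Panel 1-2: Δb = 1.09 m, d̄ = (0.00+0.32)/2 = 0.16, v̄ = (0.00+0.76)/2 = 0.38 → q = 1.09×0.16×0.38 = 0.06627 m³/s
Panel 2-3: Δb = 1.3 m, d̄ = (0.32+0.26)/2 = 0.29, v̄ = (0.76+0.55)/2 = 0.655 → q = 1.3×0.29×0.655 = 0.2469 m³/s
Panel 3-4: Δb = 1.14 m, d̄ = (0.26+0.20)/2 = 0.23, v̄ = (0.55+0.53)/2 = 0.54 → q = 1.14×0.23×0.54 = 0.1416 m³/s
Panel 4-5: Δb = 0.55 m, d̄ = (0.20+0.00)/2 = 0.1, v̄ = (0.53+0.00)/2 = 0.265 → q = 0.55×0.1×0.265 = 0.01458 m³/s
Q = Σ q = 0.4694 m³/s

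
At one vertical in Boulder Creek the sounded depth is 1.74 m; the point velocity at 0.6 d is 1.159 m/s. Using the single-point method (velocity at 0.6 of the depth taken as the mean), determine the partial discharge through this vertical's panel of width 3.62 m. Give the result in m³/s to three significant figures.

7.30 m³/s

v̄ = v₀.₆ = 1.159 m/s
q = v̄ × d × w = 1.159 × 1.74 × 3.62 = 7.300 m³/s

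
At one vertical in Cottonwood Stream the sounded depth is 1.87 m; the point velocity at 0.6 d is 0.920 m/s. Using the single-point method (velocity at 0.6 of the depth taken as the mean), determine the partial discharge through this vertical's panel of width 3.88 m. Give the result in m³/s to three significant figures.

6.68 m³/s

v̄ = v₀.₆ = 0.920 m/s
q = v̄ × d × w = 0.9200 × 1.87 × 3.88 = 6.675 m³/s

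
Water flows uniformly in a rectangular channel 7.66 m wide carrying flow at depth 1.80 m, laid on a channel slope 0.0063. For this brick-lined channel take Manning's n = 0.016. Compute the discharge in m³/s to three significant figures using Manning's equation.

78.3 m³/s

A = b·y = 7.66 × 1.80 = 13.79 m²
P = b + 2y = 7.66 + 2×1.80 = 11.26 m
R = A/P = 13.79/11.26 = 1.225 m
Q = (1/n)·A·R^(2/3)·S^(1/2) = (1/0.016) × 13.79 × 1.225^(2/3) × 0.0063^(1/2) = 78.29 m³/s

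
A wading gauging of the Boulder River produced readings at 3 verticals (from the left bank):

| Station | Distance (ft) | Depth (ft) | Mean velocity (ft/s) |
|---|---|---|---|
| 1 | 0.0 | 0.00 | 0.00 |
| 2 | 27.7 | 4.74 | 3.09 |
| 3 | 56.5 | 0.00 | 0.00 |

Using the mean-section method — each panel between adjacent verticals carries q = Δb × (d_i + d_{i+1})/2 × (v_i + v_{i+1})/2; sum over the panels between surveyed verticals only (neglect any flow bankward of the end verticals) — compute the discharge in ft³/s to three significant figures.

Panel 1-2: Δb = 27.7 ft, d̄ = (0.00+4.74)/2 = 2.37, v̄ = (0.00+3.09)/2 = 1.545 → q = 27.7×2.37×1.545 = 101.4 ft³/s
Panel 2-3: Δb = 28.8 ft, d̄ = (4.74+0.00)/2 = 2.37, v̄ = (3.09+0.00)/2 = 1.545 → q = 28.8×2.37×1.545 = 105.5 ft³/s
Q = Σ q = 206.9 ft³/s

207 ft³/s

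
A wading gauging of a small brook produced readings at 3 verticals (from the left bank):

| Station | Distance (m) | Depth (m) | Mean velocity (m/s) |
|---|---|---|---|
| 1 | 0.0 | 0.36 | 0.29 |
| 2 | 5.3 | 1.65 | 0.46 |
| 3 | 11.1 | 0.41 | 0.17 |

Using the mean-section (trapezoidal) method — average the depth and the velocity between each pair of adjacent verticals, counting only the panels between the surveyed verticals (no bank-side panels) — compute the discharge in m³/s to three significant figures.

Panel 1-2: Δb = 5.3 m, d̄ = (0.36+1.65)/2 = 1.005, v̄ = (0.29+0.46)/2 = 0.375 → q = 5.3×1.005×0.375 = 1.997 m³/s
Panel 2-3: Δb = 5.8 m, d̄ = (1.65+0.41)/2 = 1.03, v̄ = (0.46+0.17)/2 = 0.315 → q = 5.8×1.03×0.315 = 1.882 m³/s
Q = Σ q = 3.879 m³/s

3.88 m³/s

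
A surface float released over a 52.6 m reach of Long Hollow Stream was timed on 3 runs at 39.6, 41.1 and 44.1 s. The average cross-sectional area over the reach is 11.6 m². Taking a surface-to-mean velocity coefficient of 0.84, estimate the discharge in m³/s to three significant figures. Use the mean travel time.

12.3 m³/s

t̄ = (39.6 + 41.1 + 44.1) / 3 = 41.6 s
v_surface = L / t̄ = 52.6 / 41.6 = 1.264 m/s
v_mean = 0.84 × 1.264 = 1.062 m/s
Q = A × v_mean = 11.6 × 1.062 = 12.32 m³/s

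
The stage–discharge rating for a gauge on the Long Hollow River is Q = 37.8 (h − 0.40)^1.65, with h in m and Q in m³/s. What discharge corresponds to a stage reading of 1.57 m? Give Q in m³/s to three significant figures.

Q = 37.8 × (1.57 − 0.40)^1.65 = 37.8 × 1.17^1.65 = 48.98 m³/s

49.0 m³/s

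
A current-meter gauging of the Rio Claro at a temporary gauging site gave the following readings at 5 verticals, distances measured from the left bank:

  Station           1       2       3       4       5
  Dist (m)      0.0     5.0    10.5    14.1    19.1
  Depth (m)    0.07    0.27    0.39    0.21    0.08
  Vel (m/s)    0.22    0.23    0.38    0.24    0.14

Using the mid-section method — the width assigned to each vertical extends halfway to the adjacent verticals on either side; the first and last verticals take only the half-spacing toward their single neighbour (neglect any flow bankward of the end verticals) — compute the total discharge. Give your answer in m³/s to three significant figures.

1.28 m³/s

w_1 = (5.0 − 0.0)/2 = 2.5 m; q_1 = 0.22 × 0.07 × 2.5 = 0.03850 m³/s
w_2 = (10.5 − 0.0)/2 = 5.25 m; q_2 = 0.23 × 0.27 × 5.25 = 0.3260 m³/s
w_3 = (14.1 − 5.0)/2 = 4.55 m; q_3 = 0.38 × 0.39 × 4.55 = 0.6743 m³/s
w_4 = (19.1 − 10.5)/2 = 4.3 m; q_4 = 0.24 × 0.21 × 4.3 = 0.2167 m³/s
w_5 = (19.1 − 14.1)/2 = 2.5 m; q_5 = 0.14 × 0.08 × 2.5 = 0.02800 m³/s
Q = Σ qᵢ = 1.284 m³/s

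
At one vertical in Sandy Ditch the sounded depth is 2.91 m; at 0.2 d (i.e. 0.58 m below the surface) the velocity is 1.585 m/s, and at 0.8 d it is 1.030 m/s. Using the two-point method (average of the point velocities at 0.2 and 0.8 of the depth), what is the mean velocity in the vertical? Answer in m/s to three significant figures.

1.31 m/s

v̄ = (1.585 + 1.030) / 2 = 1.308 m/s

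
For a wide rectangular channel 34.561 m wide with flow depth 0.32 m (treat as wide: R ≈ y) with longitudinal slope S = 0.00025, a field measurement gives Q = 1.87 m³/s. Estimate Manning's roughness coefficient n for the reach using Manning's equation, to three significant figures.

A = b·y = 34.561 × 0.32 = 11.06 m²
Wide channel: R ≈ y = 0.32 m
n = (1/Q)·A·R^(2/3)·S^(1/2) = (1/1.87) × 11.06 × 0.4678 × 0.01581 = 0.04375

0.0437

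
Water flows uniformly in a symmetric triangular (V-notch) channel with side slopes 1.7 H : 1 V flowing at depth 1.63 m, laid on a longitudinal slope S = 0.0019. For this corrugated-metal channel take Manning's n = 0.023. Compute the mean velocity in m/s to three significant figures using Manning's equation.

A = z·y² = 1.7×1.63² = 4.517 m²
P = 2y√(1+z²) = 2×1.63×√(1+1.7²) = 6.430 m
R = A/P = 4.517/6.430 = 0.7025 m
Q = (1/n)·A·R^(2/3)·S^(1/2) = (1/0.023) × 4.517 × 0.7025^(2/3) × 0.0019^(1/2) = 6.764 m³/s
V = Q/A = 6.764/4.517 = 1.498 m/s

1.50 m/s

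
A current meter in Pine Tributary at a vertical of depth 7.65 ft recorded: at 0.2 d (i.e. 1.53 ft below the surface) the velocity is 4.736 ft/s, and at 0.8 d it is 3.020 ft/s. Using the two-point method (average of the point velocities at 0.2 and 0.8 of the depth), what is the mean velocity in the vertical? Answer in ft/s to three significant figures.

3.88 ft/s

v̄ = (4.736 + 3.020) / 2 = 3.878 ft/s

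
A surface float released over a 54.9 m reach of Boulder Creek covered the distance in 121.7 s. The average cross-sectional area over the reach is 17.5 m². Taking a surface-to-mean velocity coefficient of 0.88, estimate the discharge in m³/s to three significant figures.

6.95 m³/s

v_surface = L / t̄ = 54.9 / 121.7 = 0.4511 m/s
v_mean = 0.88 × 0.4511 = 0.3970 m/s
Q = A × v_mean = 17.5 × 0.3970 = 6.947 m³/s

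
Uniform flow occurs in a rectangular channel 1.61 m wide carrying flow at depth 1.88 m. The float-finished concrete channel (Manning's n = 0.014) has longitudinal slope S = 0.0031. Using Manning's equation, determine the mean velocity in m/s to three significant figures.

2.71 m/s

A = b·y = 1.61 × 1.88 = 3.027 m²
P = b + 2y = 1.61 + 2×1.88 = 5.370 m
R = A/P = 3.027/5.370 = 0.5636 m
Q = (1/n)·A·R^(2/3)·S^(1/2) = (1/0.014) × 3.027 × 0.5636^(2/3) × 0.0031^(1/2) = 8.214 m³/s
V = Q/A = 8.214/3.027 = 2.714 m/s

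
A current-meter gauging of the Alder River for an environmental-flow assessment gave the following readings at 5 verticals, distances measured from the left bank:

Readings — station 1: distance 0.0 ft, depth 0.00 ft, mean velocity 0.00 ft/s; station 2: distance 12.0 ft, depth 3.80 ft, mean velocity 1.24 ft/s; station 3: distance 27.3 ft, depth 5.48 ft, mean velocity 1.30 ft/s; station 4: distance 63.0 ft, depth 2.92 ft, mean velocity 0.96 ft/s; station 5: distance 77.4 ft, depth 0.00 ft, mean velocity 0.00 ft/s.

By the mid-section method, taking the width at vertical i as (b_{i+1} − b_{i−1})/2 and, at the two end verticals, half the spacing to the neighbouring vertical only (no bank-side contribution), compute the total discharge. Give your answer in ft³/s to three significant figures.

w_2 = (27.3 − 0.0)/2 = 13.65 ft; q_2 = 1.24 × 3.80 × 13.65 = 64.32 ft³/s
w_3 = (63.0 − 12.0)/2 = 25.5 ft; q_3 = 1.30 × 5.48 × 25.5 = 181.7 ft³/s
w_4 = (77.4 − 27.3)/2 = 25.05 ft; q_4 = 0.96 × 2.92 × 25.05 = 70.22 ft³/s
Stations 1, 5 contribute zero (depth or velocity is 0).
Q = Σ qᵢ = 316.2 ft³/s

316 ft³/s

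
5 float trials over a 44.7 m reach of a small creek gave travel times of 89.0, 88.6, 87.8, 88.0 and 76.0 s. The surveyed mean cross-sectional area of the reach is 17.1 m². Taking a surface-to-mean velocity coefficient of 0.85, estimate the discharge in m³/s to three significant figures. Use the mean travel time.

t̄ = (89.0 + 88.6 + 87.8 + 88.0 + 76.0) / 5 = 85.88 s
v_surface = L / t̄ = 44.7 / 85.88 = 0.5205 m/s
v_mean = 0.85 × 0.5205 = 0.4424 m/s
Q = A × v_mean = 17.1 × 0.4424 = 7.565 m³/s

7.57 m³/s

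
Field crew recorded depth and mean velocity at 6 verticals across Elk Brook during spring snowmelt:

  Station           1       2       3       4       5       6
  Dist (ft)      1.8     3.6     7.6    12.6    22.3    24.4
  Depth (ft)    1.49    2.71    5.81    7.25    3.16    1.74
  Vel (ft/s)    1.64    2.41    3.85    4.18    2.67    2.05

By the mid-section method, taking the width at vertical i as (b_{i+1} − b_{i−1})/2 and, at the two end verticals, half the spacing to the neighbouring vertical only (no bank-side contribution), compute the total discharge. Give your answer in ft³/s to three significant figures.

w_1 = (3.6 − 1.8)/2 = 0.9 ft; q_1 = 1.64 × 1.49 × 0.9 = 2.199 ft³/s
w_2 = (7.6 − 1.8)/2 = 2.9 ft; q_2 = 2.41 × 2.71 × 2.9 = 18.94 ft³/s
w_3 = (12.6 − 3.6)/2 = 4.5 ft; q_3 = 3.85 × 5.81 × 4.5 = 100.7 ft³/s
w_4 = (22.3 − 7.6)/2 = 7.35 ft; q_4 = 4.18 × 7.25 × 7.35 = 222.7 ft³/s
w_5 = (24.4 − 12.6)/2 = 5.9 ft; q_5 = 2.67 × 3.16 × 5.9 = 49.78 ft³/s
w_6 = (24.4 − 22.3)/2 = 1.05 ft; q_6 = 2.05 × 1.74 × 1.05 = 3.745 ft³/s
Q = Σ qᵢ = 398.1 ft³/s

398 ft³/s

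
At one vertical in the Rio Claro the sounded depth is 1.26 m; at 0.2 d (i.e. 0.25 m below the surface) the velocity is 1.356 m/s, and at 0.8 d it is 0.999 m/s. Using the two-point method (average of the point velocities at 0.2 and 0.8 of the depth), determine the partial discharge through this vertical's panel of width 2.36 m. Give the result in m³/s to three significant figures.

3.50 m³/s

v̄ = (1.356 + 0.999) / 2 = 1.178 m/s
q = v̄ × d × w = 1.178 × 1.26 × 2.36 = 3.501 m³/s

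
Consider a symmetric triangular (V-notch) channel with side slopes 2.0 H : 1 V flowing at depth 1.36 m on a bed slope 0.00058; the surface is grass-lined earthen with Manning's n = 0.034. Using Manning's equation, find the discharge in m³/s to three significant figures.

1.88 m³/s

A = z·y² = 2.0×1.36² = 3.699 m²
P = 2y√(1+z²) = 2×1.36×√(1+2.0²) = 6.082 m
R = A/P = 3.699/6.082 = 0.6082 m
Q = (1/n)·A·R^(2/3)·S^(1/2) = (1/0.034) × 3.699 × 0.6082^(2/3) × 0.00058^(1/2) = 1.881 m³/s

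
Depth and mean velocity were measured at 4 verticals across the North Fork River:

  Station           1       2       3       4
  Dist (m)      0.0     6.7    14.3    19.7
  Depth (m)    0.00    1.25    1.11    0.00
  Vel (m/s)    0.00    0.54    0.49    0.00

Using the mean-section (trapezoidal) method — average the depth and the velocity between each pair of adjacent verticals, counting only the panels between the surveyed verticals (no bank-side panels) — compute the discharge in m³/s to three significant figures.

Panel 1-2: Δb = 6.7 m, d̄ = (0.00+1.25)/2 = 0.625, v̄ = (0.00+0.54)/2 = 0.27 → q = 6.7×0.625×0.27 = 1.131 m³/s
Panel 2-3: Δb = 7.6 m, d̄ = (1.25+1.11)/2 = 1.18, v̄ = (0.54+0.49)/2 = 0.515 → q = 7.6×1.18×0.515 = 4.619 m³/s
Panel 3-4: Δb = 5.4 m, d̄ = (1.11+0.00)/2 = 0.555, v̄ = (0.49+0.00)/2 = 0.245 → q = 5.4×0.555×0.245 = 0.7343 m³/s
Q = Σ q = 6.483 m³/s

6.48 m³/s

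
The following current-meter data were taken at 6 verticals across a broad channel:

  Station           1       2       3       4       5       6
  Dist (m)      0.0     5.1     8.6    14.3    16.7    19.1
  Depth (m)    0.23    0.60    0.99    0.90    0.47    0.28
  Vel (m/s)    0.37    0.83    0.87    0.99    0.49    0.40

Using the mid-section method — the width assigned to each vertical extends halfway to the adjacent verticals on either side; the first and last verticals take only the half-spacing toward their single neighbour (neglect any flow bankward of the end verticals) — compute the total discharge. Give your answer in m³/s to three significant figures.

10.6 m³/s

w_1 = (5.1 − 0.0)/2 = 2.55 m; q_1 = 0.37 × 0.23 × 2.55 = 0.2170 m³/s
w_2 = (8.6 − 0.0)/2 = 4.3 m; q_2 = 0.83 × 0.60 × 4.3 = 2.141 m³/s
w_3 = (14.3 − 5.1)/2 = 4.6 m; q_3 = 0.87 × 0.99 × 4.6 = 3.962 m³/s
w_4 = (16.7 − 8.6)/2 = 4.05 m; q_4 = 0.99 × 0.90 × 4.05 = 3.609 m³/s
w_5 = (19.1 − 14.3)/2 = 2.4 m; q_5 = 0.49 × 0.47 × 2.4 = 0.5527 m³/s
w_6 = (19.1 − 16.7)/2 = 1.2 m; q_6 = 0.40 × 0.28 × 1.2 = 0.1344 m³/s
Q = Σ qᵢ = 10.62 m³/s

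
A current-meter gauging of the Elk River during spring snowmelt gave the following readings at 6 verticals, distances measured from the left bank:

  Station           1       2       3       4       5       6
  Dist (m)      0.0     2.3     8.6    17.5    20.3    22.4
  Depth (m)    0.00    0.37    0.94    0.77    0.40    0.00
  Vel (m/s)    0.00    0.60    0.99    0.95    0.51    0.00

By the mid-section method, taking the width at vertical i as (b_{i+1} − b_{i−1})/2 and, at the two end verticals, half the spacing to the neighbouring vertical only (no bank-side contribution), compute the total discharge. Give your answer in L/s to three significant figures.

w_2 = (8.6 − 0.0)/2 = 4.3 m; q_2 = 0.60 × 0.37 × 4.3 = 0.9546 m³/s
w_3 = (17.5 − 2.3)/2 = 7.6 m; q_3 = 0.99 × 0.94 × 7.6 = 7.073 m³/s
w_4 = (20.3 − 8.6)/2 = 5.85 m; q_4 = 0.95 × 0.77 × 5.85 = 4.279 m³/s
w_5 = (22.4 − 17.5)/2 = 2.45 m; q_5 = 0.51 × 0.40 × 2.45 = 0.4998 m³/s
Stations 1, 6 contribute zero (depth or velocity is 0).
Q = Σ qᵢ = 12.81 m³/s
= 12.81 × 1000 = 12810 L/s

12800 L/s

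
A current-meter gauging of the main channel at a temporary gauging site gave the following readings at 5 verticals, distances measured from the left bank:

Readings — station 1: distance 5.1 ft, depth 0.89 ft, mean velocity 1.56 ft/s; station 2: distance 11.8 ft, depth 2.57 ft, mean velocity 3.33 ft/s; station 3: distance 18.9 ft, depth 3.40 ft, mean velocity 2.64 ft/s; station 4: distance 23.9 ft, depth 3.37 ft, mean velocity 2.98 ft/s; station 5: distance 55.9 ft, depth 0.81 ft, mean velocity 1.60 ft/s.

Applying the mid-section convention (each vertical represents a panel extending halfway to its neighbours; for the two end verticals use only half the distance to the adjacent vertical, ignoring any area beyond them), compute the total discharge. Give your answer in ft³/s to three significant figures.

325 ft³/s

w_1 = (11.8 − 5.1)/2 = 3.35 ft; q_1 = 1.56 × 0.89 × 3.35 = 4.651 ft³/s
w_2 = (18.9 − 5.1)/2 = 6.9 ft; q_2 = 3.33 × 2.57 × 6.9 = 59.05 ft³/s
w_3 = (23.9 − 11.8)/2 = 6.05 ft; q_3 = 2.64 × 3.40 × 6.05 = 54.30 ft³/s
w_4 = (55.9 − 18.9)/2 = 18.5 ft; q_4 = 2.98 × 3.37 × 18.5 = 185.8 ft³/s
w_5 = (55.9 − 23.9)/2 = 16 ft; q_5 = 1.60 × 0.81 × 16 = 20.74 ft³/s
Q = Σ qᵢ = 324.5 ft³/s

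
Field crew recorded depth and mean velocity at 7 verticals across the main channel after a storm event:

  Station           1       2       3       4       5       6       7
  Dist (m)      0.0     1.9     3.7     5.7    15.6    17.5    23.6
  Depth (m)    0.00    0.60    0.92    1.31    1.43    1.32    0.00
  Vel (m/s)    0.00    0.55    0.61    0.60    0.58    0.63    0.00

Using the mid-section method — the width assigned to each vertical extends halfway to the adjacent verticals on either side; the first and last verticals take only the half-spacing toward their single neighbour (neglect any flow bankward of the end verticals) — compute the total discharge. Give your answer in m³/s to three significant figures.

14.6 m³/s

w_2 = (3.7 − 0.0)/2 = 1.85 m; q_2 = 0.55 × 0.60 × 1.85 = 0.6105 m³/s
w_3 = (5.7 − 1.9)/2 = 1.9 m; q_3 = 0.61 × 0.92 × 1.9 = 1.066 m³/s
w_4 = (15.6 − 3.7)/2 = 5.95 m; q_4 = 0.60 × 1.31 × 5.95 = 4.677 m³/s
w_5 = (17.5 − 5.7)/2 = 5.9 m; q_5 = 0.58 × 1.43 × 5.9 = 4.893 m³/s
w_6 = (23.6 − 15.6)/2 = 4 m; q_6 = 0.63 × 1.32 × 4 = 3.326 m³/s
Stations 1, 7 contribute zero (depth or velocity is 0).
Q = Σ qᵢ = 14.57 m³/s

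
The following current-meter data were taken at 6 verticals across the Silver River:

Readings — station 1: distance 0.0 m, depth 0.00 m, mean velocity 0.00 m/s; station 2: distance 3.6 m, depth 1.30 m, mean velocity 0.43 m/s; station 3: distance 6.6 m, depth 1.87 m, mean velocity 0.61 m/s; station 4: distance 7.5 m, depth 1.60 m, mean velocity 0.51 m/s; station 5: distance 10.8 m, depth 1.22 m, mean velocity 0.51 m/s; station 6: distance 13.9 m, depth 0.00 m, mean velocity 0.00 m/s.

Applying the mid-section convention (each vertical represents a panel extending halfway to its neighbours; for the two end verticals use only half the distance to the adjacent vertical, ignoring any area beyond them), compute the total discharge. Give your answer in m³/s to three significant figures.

7.77 m³/s

w_2 = (6.6 − 0.0)/2 = 3.3 m; q_2 = 0.43 × 1.30 × 3.3 = 1.845 m³/s
w_3 = (7.5 − 3.6)/2 = 1.95 m; q_3 = 0.61 × 1.87 × 1.95 = 2.224 m³/s
w_4 = (10.8 − 6.6)/2 = 2.1 m; q_4 = 0.51 × 1.60 × 2.1 = 1.714 m³/s
w_5 = (13.9 − 7.5)/2 = 3.2 m; q_5 = 0.51 × 1.22 × 3.2 = 1.991 m³/s
Stations 1, 6 contribute zero (depth or velocity is 0).
Q = Σ qᵢ = 7.774 m³/s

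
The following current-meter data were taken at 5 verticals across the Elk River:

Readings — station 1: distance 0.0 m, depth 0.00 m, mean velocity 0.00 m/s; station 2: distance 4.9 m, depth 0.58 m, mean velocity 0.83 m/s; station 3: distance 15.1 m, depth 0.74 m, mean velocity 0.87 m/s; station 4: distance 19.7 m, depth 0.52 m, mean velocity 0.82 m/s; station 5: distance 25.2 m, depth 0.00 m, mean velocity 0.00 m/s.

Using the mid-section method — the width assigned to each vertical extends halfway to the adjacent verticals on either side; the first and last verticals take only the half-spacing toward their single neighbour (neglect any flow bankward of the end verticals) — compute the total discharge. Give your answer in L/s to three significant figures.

w_2 = (15.1 − 0.0)/2 = 7.55 m; q_2 = 0.83 × 0.58 × 7.55 = 3.635 m³/s
w_3 = (19.7 − 4.9)/2 = 7.4 m; q_3 = 0.87 × 0.74 × 7.4 = 4.764 m³/s
w_4 = (25.2 − 15.1)/2 = 5.05 m; q_4 = 0.82 × 0.52 × 5.05 = 2.153 m³/s
Stations 1, 5 contribute zero (depth or velocity is 0).
Q = Σ qᵢ = 10.55 m³/s
= 10.55 × 1000 = 10550 L/s

10600 L/s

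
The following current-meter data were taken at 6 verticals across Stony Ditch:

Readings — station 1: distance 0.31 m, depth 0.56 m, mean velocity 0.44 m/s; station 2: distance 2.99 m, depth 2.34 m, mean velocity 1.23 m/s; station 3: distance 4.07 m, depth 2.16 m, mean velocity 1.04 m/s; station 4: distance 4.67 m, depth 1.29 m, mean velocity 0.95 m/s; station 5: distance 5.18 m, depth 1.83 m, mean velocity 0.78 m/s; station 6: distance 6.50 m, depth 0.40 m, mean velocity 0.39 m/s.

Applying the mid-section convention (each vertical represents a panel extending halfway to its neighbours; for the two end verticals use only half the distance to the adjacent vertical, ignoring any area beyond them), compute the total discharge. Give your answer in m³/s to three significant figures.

w_1 = (2.99 − 0.31)/2 = 1.34 m; q_1 = 0.44 × 0.56 × 1.34 = 0.3302 m³/s
w_2 = (4.07 − 0.31)/2 = 1.88 m; q_2 = 1.23 × 2.34 × 1.88 = 5.411 m³/s
w_3 = (4.67 − 2.99)/2 = 0.84 m; q_3 = 1.04 × 2.16 × 0.84 = 1.887 m³/s
w_4 = (5.18 − 4.07)/2 = 0.555 m; q_4 = 0.95 × 1.29 × 0.555 = 0.6802 m³/s
w_5 = (6.50 − 4.67)/2 = 0.915 m; q_5 = 0.78 × 1.83 × 0.915 = 1.306 m³/s
w_6 = (6.50 − 5.18)/2 = 0.66 m; q_6 = 0.39 × 0.40 × 0.66 = 0.1030 m³/s
Q = Σ qᵢ = 9.717 m³/s

9.72 m³/s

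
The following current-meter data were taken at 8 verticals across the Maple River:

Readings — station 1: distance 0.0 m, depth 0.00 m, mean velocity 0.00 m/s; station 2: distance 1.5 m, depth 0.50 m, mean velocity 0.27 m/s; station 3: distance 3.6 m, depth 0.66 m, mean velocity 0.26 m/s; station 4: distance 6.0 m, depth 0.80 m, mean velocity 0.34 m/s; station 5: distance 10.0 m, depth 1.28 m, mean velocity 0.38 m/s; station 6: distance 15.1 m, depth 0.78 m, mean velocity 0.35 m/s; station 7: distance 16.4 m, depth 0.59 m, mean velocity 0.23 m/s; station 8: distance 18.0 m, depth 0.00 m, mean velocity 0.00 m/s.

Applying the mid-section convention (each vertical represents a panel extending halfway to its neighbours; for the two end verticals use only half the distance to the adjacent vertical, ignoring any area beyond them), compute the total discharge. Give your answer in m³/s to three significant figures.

4.78 m³/s

w_2 = (3.6 − 0.0)/2 = 1.8 m; q_2 = 0.27 × 0.50 × 1.8 = 0.2430 m³/s
w_3 = (6.0 − 1.5)/2 = 2.25 m; q_3 = 0.26 × 0.66 × 2.25 = 0.3861 m³/s
w_4 = (10.0 − 3.6)/2 = 3.2 m; q_4 = 0.34 × 0.80 × 3.2 = 0.8704 m³/s
w_5 = (15.1 − 6.0)/2 = 4.55 m; q_5 = 0.38 × 1.28 × 4.55 = 2.213 m³/s
w_6 = (16.4 − 10.0)/2 = 3.2 m; q_6 = 0.35 × 0.78 × 3.2 = 0.8736 m³/s
w_7 = (18.0 − 15.1)/2 = 1.45 m; q_7 = 0.23 × 0.59 × 1.45 = 0.1968 m³/s
Stations 1, 8 contribute zero (depth or velocity is 0).
Q = Σ qᵢ = 4.783 m³/s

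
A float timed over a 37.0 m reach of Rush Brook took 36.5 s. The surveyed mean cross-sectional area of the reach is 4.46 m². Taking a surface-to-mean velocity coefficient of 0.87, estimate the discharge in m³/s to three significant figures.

3.93 m³/s

v_surface = L / t̄ = 37.0 / 36.5 = 1.014 m/s
v_mean = 0.87 × 1.014 = 0.8819 m/s
Q = A × v_mean = 4.46 × 0.8819 = 3.933 m³/s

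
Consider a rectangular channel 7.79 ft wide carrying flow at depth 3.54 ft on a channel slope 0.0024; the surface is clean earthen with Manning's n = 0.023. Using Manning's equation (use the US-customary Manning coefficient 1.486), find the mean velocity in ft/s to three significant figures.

A = b·y = 7.79 × 3.54 = 27.58 ft²
P = b + 2y = 7.79 + 2×3.54 = 14.87 ft
R = A/P = 27.58/14.87 = 1.855 ft
Q = (1.486/n)·A·R^(2/3)·S^(1/2) = (1.486/0.023) × 27.58 × 1.855^(2/3) × 0.0024^(1/2) = 131.8 ft³/s
V = Q/A = 131.8/27.58 = 4.778 ft/s

4.78 ft/s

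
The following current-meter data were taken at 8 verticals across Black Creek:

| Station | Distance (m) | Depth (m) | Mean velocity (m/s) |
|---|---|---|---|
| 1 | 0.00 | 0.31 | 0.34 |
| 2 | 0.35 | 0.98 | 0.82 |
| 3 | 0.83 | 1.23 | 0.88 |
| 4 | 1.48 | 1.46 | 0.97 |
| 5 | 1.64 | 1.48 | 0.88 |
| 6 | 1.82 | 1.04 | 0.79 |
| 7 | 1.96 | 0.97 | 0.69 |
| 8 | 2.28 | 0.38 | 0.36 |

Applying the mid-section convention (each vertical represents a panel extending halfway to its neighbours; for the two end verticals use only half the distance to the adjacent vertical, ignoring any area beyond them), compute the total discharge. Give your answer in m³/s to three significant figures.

2.07 m³/s

w_1 = (0.35 − 0.00)/2 = 0.175 m; q_1 = 0.34 × 0.31 × 0.175 = 0.01845 m³/s
w_2 = (0.83 − 0.00)/2 = 0.415 m; q_2 = 0.82 × 0.98 × 0.415 = 0.3335 m³/s
w_3 = (1.48 − 0.35)/2 = 0.565 m; q_3 = 0.88 × 1.23 × 0.565 = 0.6116 m³/s
w_4 = (1.64 − 0.83)/2 = 0.405 m; q_4 = 0.97 × 1.46 × 0.405 = 0.5736 m³/s
w_5 = (1.82 − 1.48)/2 = 0.17 m; q_5 = 0.88 × 1.48 × 0.17 = 0.2214 m³/s
w_6 = (1.96 − 1.64)/2 = 0.16 m; q_6 = 0.79 × 1.04 × 0.16 = 0.1315 m³/s
w_7 = (2.28 − 1.82)/2 = 0.23 m; q_7 = 0.69 × 0.97 × 0.23 = 0.1539 m³/s
w_8 = (2.28 − 1.96)/2 = 0.16 m; q_8 = 0.36 × 0.38 × 0.16 = 0.02189 m³/s
Q = Σ qᵢ = 2.066 m³/s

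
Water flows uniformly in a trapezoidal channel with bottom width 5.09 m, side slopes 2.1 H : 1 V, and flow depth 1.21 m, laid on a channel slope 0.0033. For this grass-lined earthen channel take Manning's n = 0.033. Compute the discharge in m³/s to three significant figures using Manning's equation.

A = (b + z·y)·y = (5.09 + 2.1×1.21)×1.21 = 9.234 m²
P = b + 2y√(1+z²) = 5.09 + 2×1.21×√(1+2.1²) = 10.72 m
R = A/P = 9.234/10.72 = 0.8614 m
Q = (1/n)·A·R^(2/3)·S^(1/2) = (1/0.033) × 9.234 × 0.8614^(2/3) × 0.0033^(1/2) = 14.55 m³/s

14.6 m³/s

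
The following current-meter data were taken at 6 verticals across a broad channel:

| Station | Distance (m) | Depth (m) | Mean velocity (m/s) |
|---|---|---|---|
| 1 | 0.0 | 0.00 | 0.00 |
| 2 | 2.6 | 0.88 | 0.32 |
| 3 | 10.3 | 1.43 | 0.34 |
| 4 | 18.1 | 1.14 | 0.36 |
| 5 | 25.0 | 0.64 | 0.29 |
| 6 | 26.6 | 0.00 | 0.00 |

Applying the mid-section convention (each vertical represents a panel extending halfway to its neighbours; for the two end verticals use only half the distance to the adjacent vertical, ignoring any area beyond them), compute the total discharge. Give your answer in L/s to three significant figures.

w_2 = (10.3 − 0.0)/2 = 5.15 m; q_2 = 0.32 × 0.88 × 5.15 = 1.450 m³/s
w_3 = (18.1 − 2.6)/2 = 7.75 m; q_3 = 0.34 × 1.43 × 7.75 = 3.768 m³/s
w_4 = (25.0 − 10.3)/2 = 7.35 m; q_4 = 0.36 × 1.14 × 7.35 = 3.016 m³/s
w_5 = (26.6 − 18.1)/2 = 4.25 m; q_5 = 0.29 × 0.64 × 4.25 = 0.7888 m³/s
Stations 1, 6 contribute zero (depth or velocity is 0).
Q = Σ qᵢ = 9.024 m³/s
= 9.024 × 1000 = 9024 L/s

9020 L/s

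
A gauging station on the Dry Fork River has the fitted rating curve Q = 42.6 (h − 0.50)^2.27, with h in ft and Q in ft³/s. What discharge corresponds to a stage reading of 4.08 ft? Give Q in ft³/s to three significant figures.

Q = 42.6 × (4.08 − 0.50)^2.27 = 42.6 × 3.58^2.27 = 770.4 ft³/s

770 ft³/s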